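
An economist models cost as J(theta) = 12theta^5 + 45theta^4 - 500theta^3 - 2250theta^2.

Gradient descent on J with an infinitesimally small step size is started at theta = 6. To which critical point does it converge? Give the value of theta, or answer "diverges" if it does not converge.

5

J'(theta) = 60theta(theta - 5)(theta + 3)(theta + 5), so J'(6) = 35640.
Gradient descent moves in the -J' direction, i.e. theta is decreasing.
The nearest critical point in that direction is theta = 5, where J'' = 24000 > 0 (a local minimum). The iterate converges there.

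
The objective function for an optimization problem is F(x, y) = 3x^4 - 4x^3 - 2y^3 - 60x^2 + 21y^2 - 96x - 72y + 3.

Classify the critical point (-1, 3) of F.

saddle point

The mixed partial ∂²F/∂x∂y is 0, so the Hessian at any point is diag(F_xx, F_yy) = diag(12(3x^2 - 2x - 10), 6(-2y + 7)).
At (-1, 3): H = diag(-60, 6).
The eigenvalues have opposite signs, so H is indefinite: a saddle point.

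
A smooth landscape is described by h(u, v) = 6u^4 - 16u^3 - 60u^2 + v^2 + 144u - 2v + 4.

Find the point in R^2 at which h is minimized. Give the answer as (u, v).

(-2, 1)

h(u,v) separates as P(u) + Q(v) + 4, so its minimum is min P + min Q + 4.
P'(u) = 24(u - 3)(u - 1)(u + 2) vanishes at u ∈ {-2, 1, 3}; Q'(v) = 2v - 2 vanishes at v ∈ {1}.
Local minima of P (where P''>0): P(-2)=-304, P(3)=-54. Local minima of Q: Q(1)=-1.
So the global minimum of h is P(-2) + Q(1) + 4 = -304 − 1 + 4 = -301, attained at (-2, 1).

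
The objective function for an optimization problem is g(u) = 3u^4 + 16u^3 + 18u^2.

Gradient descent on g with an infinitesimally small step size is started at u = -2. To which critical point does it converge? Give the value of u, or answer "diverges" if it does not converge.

g'(u) = 12u(u + 1)(u + 3), so g'(-2) = 24.
Gradient descent moves in the -g' direction, i.e. u is decreasing.
The nearest critical point in that direction is u = -3, where g'' = 72 > 0 (a local minimum). The iterate converges there.

-3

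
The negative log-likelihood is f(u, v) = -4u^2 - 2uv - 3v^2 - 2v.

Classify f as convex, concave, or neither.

f is quadratic, so its Hessian is the constant matrix H = [[-8, -2], [-2, -6]].
det(H) = 44, tr(H) = -14.
det(H) > 0 and tr(H) < 0, so H is negative definite everywhere: concave.

concave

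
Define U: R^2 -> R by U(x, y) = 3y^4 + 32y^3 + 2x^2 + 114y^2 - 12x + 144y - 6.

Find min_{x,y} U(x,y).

U(x,y) separates as P(x) + Q(y) − 6, so its minimum is min P + min Q − 6.
P'(x) = 4x - 12 vanishes at x ∈ {3}; Q'(y) = 12(y + 1)(y + 3)(y + 4) vanishes at y ∈ {-4, -3, -1}.
Local minima of P (where P''>0): P(3)=-18. Local minima of Q: Q(-4)=-32, Q(-1)=-59.
So the global minimum of U is P(3) + Q(-1) − 6 = -18 − 59 − 6 = -83, attained at (3, -1).

-83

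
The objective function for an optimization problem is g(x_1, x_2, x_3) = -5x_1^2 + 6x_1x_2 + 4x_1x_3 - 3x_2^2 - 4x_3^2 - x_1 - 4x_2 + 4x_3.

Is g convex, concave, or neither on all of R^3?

concave

g is quadratic, so its Hessian is the constant matrix H = [[-10, 6, 4], [6, -6, 0], [4, 0, -8]].
Leading principal minors: -10, 24, -96.
Signs alternate −, +, − ⇒ H ≺ 0 ⇒ concave.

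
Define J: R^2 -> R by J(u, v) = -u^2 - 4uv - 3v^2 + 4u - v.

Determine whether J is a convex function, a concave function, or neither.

neither

J is quadratic, so its Hessian is the constant matrix H = [[-2, -4], [-4, -6]].
det(H) = -4, tr(H) = -8.
det(H) < 0, so H is indefinite: neither convex nor concave.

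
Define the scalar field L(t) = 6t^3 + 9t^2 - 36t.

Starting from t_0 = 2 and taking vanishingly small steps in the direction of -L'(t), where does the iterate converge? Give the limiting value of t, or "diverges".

1

L'(t) = 18(t - 1)(t + 2), so L'(2) = 72.
Gradient descent moves in the -L' direction, i.e. t is decreasing.
The nearest critical point in that direction is t = 1, where L'' = 54 > 0 (a local minimum). The iterate converges there.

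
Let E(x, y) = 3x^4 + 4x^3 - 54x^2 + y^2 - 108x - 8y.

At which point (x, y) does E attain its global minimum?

(3, 4)

E(x,y) separates as P(x) + Q(y), so its minimum is min P + min Q.
P'(x) = 12(x - 3)(x + 1)(x + 3) vanishes at x ∈ {-3, -1, 3}; Q'(y) = 2y - 8 vanishes at y ∈ {4}.
Local minima of P (where P''>0): P(-3)=-27, P(3)=-459. Local minima of Q: Q(4)=-16.
So the global minimum of E is P(3) + Q(4) = -459 − 16 = -475, attained at (3, 4).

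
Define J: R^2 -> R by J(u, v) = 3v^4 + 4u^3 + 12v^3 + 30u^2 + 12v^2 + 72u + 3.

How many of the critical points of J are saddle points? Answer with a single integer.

3

J separates as a function of u plus a function of v, so ∇J=0 decouples.
∂J/∂u = 12(u + 2)(u + 3) = 0 at u ∈ {-3, -2}; ∂J/∂v = 12v(v + 1)(v + 2) = 0 at v ∈ {-2, -1, 0}.
The Hessian is diagonal: diag(J_uu, J_vv). Second derivatives: J_uu(-3)=-12, J_uu(-2)=12; J_vv(-2)=24, J_vv(-1)=-12, J_vv(0)=24.
Saddle points occur where the two diagonal entries have opposite signs: (-3, -2), (-3, 0), (-2, -1). Count: 3.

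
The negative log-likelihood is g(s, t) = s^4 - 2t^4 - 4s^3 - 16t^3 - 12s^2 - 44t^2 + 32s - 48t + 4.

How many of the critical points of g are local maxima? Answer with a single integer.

g separates as a function of s plus a function of t, so ∇g=0 decouples.
∂g/∂s = 4(s - 4)(s - 1)(s + 2) = 0 at s ∈ {-2, 1, 4}; ∂g/∂t = -8(t + 1)(t + 2)(t + 3) = 0 at t ∈ {-3, -2, -1}.
The Hessian is diagonal: diag(g_ss, g_tt). Second derivatives: g_ss(-2)=72, g_ss(1)=-36, g_ss(4)=72; g_tt(-3)=-16, g_tt(-2)=8, g_tt(-1)=-16.
Local maxima occur where both diagonal entries negative: (1, -3), (1, -1). Count: 2.

2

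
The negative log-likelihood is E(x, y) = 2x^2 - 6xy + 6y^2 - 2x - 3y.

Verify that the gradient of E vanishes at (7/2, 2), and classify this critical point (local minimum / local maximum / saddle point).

local minimum

∇E = (4x - 6y - 2, -6x + 12y - 3); substituting (7/2, 2) gives ∇E = (0, 0), so (7/2, 2) is indeed a critical point.
The Hessian of E is constant: H = [[4, -6], [-6, 12]].
det(H) = 4·12 − (-6)² = 12.
det(H) > 0 and tr(H) = 16 > 0, so H is positive definite and the point is a local minimum.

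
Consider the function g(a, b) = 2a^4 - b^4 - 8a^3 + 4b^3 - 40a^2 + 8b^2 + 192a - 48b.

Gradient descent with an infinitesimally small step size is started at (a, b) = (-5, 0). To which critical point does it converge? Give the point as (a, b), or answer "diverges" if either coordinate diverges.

(-3, 2)

g is separable, so gradient descent decouples: a follows -∂g/∂a, b follows -∂g/∂b.
∂g/∂a = 8(a - 4)(a - 2)(a + 3); at a=-5 this is -1008, so a increases.
∂g/∂b = -4(b - 3)(b - 2)(b + 2); at b=0 this is -48, so b increases.
a converges to its nearest critical value -3 (a local min of the a-part); b converges to 2. The iterate converges to (-3, 2).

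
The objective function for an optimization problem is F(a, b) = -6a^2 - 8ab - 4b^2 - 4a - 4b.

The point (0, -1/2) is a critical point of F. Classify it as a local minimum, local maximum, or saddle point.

local maximum

The Hessian of F is constant: H = [[-12, -8], [-8, -8]].
det(H) = (-12)·(-8) − (-8)² = 32.
det(H) > 0 and tr(H) = -20 < 0, so H is negative definite and the point is a local maximum.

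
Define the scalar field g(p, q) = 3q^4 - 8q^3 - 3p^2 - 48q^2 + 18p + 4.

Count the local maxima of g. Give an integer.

g separates as a function of p plus a function of q, so ∇g=0 decouples.
∂g/∂p = -6(p - 3) = 0 at p ∈ {3}; ∂g/∂q = 12q(q - 4)(q + 2) = 0 at q ∈ {-2, 0, 4}.
The Hessian is diagonal: diag(g_pp, g_qq). Second derivatives: g_pp(3)=-6; g_qq(-2)=144, g_qq(0)=-96, g_qq(4)=288.
Local maxima occur where both diagonal entries negative: (3, 0). Count: 1.

1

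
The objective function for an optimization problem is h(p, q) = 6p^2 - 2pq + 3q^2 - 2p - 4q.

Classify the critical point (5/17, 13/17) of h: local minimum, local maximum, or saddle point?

local minimum

The Hessian of h is constant: H = [[12, -2], [-2, 6]].
det(H) = 12·6 − (-2)² = 68.
det(H) > 0 and tr(H) = 18 > 0, so H is positive definite and the point is a local minimum.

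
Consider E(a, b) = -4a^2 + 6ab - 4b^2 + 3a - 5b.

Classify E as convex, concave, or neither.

E is quadratic, so its Hessian is the constant matrix H = [[-8, 6], [6, -8]].
det(H) = 28, tr(H) = -16.
det(H) > 0 and tr(H) < 0, so H is negative definite everywhere: concave.

concave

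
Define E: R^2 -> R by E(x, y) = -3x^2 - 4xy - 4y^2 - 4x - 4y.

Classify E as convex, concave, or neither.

concave

E is quadratic, so its Hessian is the constant matrix H = [[-6, -4], [-4, -8]].
det(H) = 32, tr(H) = -14.
det(H) > 0 and tr(H) < 0, so H is negative definite everywhere: concave.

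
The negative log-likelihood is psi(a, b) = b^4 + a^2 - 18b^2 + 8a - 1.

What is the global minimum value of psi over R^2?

-98

psi(a,b) separates as P(a) + Q(b) − 1, so its minimum is min P + min Q − 1.
P'(a) = 2a + 8 vanishes at a ∈ {-4}; Q'(b) = 4b(b - 3)(b + 3) vanishes at b ∈ {-3, 0, 3}.
Local minima of P (where P''>0): P(-4)=-16. Local minima of Q: Q(-3)=-81, Q(3)=-81.
So the global minimum of psi is P(-4) + Q(-3) − 1 = -16 − 81 − 1 = -98, attained at (-4, -3).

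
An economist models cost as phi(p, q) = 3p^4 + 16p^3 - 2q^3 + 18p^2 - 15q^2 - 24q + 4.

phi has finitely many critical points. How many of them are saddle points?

phi separates as a function of p plus a function of q, so ∇phi=0 decouples.
∂phi/∂p = 12p(p + 1)(p + 3) = 0 at p ∈ {-3, -1, 0}; ∂phi/∂q = -6(q + 1)(q + 4) = 0 at q ∈ {-4, -1}.
The Hessian is diagonal: diag(phi_pp, phi_qq). Second derivatives: phi_pp(-3)=72, phi_pp(-1)=-24, phi_pp(0)=36; phi_qq(-4)=18, phi_qq(-1)=-18.
Saddle points occur where the two diagonal entries have opposite signs: (-3, -1), (-1, -4), (0, -1). Count: 3.

3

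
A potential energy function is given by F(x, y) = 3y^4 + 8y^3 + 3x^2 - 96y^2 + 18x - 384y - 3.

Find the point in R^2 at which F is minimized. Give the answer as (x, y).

F(x,y) separates as P(x) + Q(y) − 3, so its minimum is min P + min Q − 3.
P'(x) = 6x + 18 vanishes at x ∈ {-3}; Q'(y) = 12(y - 4)(y + 2)(y + 4) vanishes at y ∈ {-4, -2, 4}.
Local minima of P (where P''>0): P(-3)=-27. Local minima of Q: Q(-4)=256, Q(4)=-1792.
So the global minimum of F is P(-3) + Q(4) − 3 = -27 − 1792 − 3 = -1822, attained at (-3, 4).

(-3, 4)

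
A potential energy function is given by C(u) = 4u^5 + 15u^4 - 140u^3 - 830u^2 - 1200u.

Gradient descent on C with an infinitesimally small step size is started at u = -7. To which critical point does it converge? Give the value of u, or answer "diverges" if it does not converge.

C'(u) = 20(u - 5)(u + 1)(u + 3)(u + 4), so C'(-7) = 17280.
Gradient descent moves in the -C' direction, i.e. u is decreasing.
There is no critical point below u=-7, and C' keeps the same sign, so the iterate runs off to −∞.

diverges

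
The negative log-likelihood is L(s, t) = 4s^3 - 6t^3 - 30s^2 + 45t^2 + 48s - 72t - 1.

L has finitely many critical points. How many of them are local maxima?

L separates as a function of s plus a function of t, so ∇L=0 decouples.
∂L/∂s = 12(s - 4)(s - 1) = 0 at s ∈ {1, 4}; ∂L/∂t = -18(t - 4)(t - 1) = 0 at t ∈ {1, 4}.
The Hessian is diagonal: diag(L_ss, L_tt). Second derivatives: L_ss(1)=-36, L_ss(4)=36; L_tt(1)=54, L_tt(4)=-54.
Local maxima occur where both diagonal entries negative: (1, 4). Count: 1.

1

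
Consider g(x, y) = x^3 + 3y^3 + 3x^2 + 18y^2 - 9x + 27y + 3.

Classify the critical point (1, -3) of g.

The mixed partial ∂²g/∂x∂y is 0, so the Hessian at any point is diag(g_xx, g_yy) = diag(6(x + 1), 18(y + 2)).
At (1, -3): H = diag(12, -18).
The eigenvalues have opposite signs, so H is indefinite: a saddle point.

saddle point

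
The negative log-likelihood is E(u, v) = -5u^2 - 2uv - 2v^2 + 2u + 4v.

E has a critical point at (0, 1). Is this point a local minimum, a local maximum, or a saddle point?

local maximum

The Hessian of E is constant: H = [[-10, -2], [-2, -4]].
det(H) = (-10)·(-4) − (-2)² = 36.
det(H) > 0 and tr(H) = -14 < 0, so H is negative definite and the point is a local maximum.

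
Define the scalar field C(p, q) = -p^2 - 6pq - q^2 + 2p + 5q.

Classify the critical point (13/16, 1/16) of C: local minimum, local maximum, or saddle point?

The Hessian of C is constant: H = [[-2, -6], [-6, -2]].
det(H) = (-2)·(-2) − (-6)² = -32.
Since det(H) < 0, H is indefinite and the critical point is a saddle point.

saddle point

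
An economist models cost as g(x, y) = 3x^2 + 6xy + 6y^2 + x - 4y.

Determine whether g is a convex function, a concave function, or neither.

g is quadratic, so its Hessian is the constant matrix H = [[6, 6], [6, 12]].
det(H) = 36, tr(H) = 18.
det(H) > 0 and tr(H) > 0, so H is positive definite everywhere: convex.

convex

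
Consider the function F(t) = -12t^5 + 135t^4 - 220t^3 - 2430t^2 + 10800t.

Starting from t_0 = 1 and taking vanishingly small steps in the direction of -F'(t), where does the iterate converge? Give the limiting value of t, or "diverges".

-3

F'(t) = -60(t - 5)(t - 4)(t - 3)(t + 3), so F'(1) = 5760.
Gradient descent moves in the -F' direction, i.e. t is decreasing.
The nearest critical point in that direction is t = -3, where F'' = 20160 > 0 (a local minimum). The iterate converges there.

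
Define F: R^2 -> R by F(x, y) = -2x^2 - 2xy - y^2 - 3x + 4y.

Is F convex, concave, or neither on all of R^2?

F is quadratic, so its Hessian is the constant matrix H = [[-4, -2], [-2, -2]].
det(H) = 4, tr(H) = -6.
det(H) > 0 and tr(H) < 0, so H is negative definite everywhere: concave.

concave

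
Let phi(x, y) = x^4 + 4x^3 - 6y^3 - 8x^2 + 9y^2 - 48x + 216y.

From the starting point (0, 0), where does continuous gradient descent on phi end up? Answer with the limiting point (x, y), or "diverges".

phi is separable, so gradient descent decouples: x follows -∂phi/∂x, y follows -∂phi/∂y.
∂phi/∂x = 4(x - 2)(x + 2)(x + 3); at x=0 this is -48, so x increases.
∂phi/∂y = -18(y - 4)(y + 3); at y=0 this is 216, so y decreases.
x converges to its nearest critical value 2 (a local min of the x-part); y converges to -3. The iterate converges to (2, -3).

(2, -3)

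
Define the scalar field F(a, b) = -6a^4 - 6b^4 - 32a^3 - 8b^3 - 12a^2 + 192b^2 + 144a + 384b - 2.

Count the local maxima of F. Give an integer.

F separates as a function of a plus a function of b, so ∇F=0 decouples.
∂F/∂a = -24(a - 1)(a + 2)(a + 3) = 0 at a ∈ {-3, -2, 1}; ∂F/∂b = -24(b - 4)(b + 1)(b + 4) = 0 at b ∈ {-4, -1, 4}.
The Hessian is diagonal: diag(F_aa, F_bb). Second derivatives: F_aa(-3)=-96, F_aa(-2)=72, F_aa(1)=-288; F_bb(-4)=-576, F_bb(-1)=360, F_bb(4)=-960.
Local maxima occur where both diagonal entries negative: (-3, -4), (-3, 4), (1, -4), (1, 4). Count: 4.

4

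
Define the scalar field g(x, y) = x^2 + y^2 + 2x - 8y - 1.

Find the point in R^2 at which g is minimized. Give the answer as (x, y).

g(x,y) separates as P(x) + Q(y) − 1, so its minimum is min P + min Q − 1.
P'(x) = 2x + 2 vanishes at x ∈ {-1}; Q'(y) = 2y - 8 vanishes at y ∈ {4}.
Local minima of P (where P''>0): P(-1)=-1. Local minima of Q: Q(4)=-16.
So the global minimum of g is P(-1) + Q(4) − 1 = -1 − 16 − 1 = -18, attained at (-1, 4).

(-1, 4)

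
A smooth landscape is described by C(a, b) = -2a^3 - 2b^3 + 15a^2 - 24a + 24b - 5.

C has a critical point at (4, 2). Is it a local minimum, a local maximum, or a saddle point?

local maximum

The mixed partial ∂²C/∂a∂b is 0, so the Hessian at any point is diag(C_aa, C_bb) = diag(6(-2a + 5), -12b).
At (4, 2): H = diag(-18, -24).
Both eigenvalues are negative, so H is negative definite: a local maximum.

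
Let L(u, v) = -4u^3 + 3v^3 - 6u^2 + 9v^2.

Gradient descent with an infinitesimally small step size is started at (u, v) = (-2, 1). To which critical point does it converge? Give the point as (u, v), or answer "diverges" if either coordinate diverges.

(-1, 0)

L is separable, so gradient descent decouples: u follows -∂L/∂u, v follows -∂L/∂v.
∂L/∂u = -12u(u + 1); at u=-2 this is -24, so u increases.
∂L/∂v = 9v(v + 2); at v=1 this is 27, so v decreases.
u converges to its nearest critical value -1 (a local min of the u-part); v converges to 0. The iterate converges to (-1, 0).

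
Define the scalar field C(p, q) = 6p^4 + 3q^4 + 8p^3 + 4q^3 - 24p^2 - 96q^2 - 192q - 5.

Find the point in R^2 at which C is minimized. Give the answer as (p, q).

C(p,q) separates as A(p) + B(q) − 5, so its minimum is min A + min B − 5.
A'(p) = 24p(p - 1)(p + 2) vanishes at p ∈ {-2, 0, 1}; B'(q) = 12(q - 4)(q + 1)(q + 4) vanishes at q ∈ {-4, -1, 4}.
Local minima of A (where A''>0): A(-2)=-64, A(1)=-10. Local minima of B: B(-4)=-256, B(4)=-1280.
So the global minimum of C is A(-2) + B(4) − 5 = -64 − 1280 − 5 = -1349, attained at (-2, 4).

(-2, 4)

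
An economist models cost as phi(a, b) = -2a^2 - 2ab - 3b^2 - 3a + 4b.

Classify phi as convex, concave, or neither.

concave

phi is quadratic, so its Hessian is the constant matrix H = [[-4, -2], [-2, -6]].
det(H) = 20, tr(H) = -10.
det(H) > 0 and tr(H) < 0, so H is negative definite everywhere: concave.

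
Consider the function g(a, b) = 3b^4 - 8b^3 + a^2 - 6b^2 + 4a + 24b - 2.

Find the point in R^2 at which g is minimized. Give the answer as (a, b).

(-2, -1)

g(a,b) separates as P(a) + Q(b) − 2, so its minimum is min P + min Q − 2.
P'(a) = 2a + 4 vanishes at a ∈ {-2}; Q'(b) = 12(b - 2)(b - 1)(b + 1) vanishes at b ∈ {-1, 1, 2}.
Local minima of P (where P''>0): P(-2)=-4. Local minima of Q: Q(-1)=-19, Q(2)=8.
So the global minimum of g is P(-2) + Q(-1) − 2 = -4 − 19 − 2 = -25, attained at (-2, -1).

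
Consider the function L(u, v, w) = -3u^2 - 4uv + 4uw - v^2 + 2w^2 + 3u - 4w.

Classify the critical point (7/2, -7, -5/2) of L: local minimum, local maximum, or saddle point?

saddle point

The Hessian is constant: H = [[-6, -4, 4], [-4, -2, 0], [4, 0, 4]].
Leading principal minors: Δ₁ = -6, Δ₂ = -4, Δ₃ = 16.
The minors fit neither the all-positive nor the alternating-sign pattern, so H is indefinite: a saddle point.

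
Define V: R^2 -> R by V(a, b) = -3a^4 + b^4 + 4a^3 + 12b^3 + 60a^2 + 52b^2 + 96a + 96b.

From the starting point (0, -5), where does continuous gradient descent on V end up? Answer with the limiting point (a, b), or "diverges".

(-1, -4)

V is separable, so gradient descent decouples: a follows -∂V/∂a, b follows -∂V/∂b.
∂V/∂a = -12(a - 4)(a + 1)(a + 2); at a=0 this is 96, so a decreases.
∂V/∂b = 4(b + 2)(b + 3)(b + 4); at b=-5 this is -24, so b increases.
a converges to its nearest critical value -1 (a local min of the a-part); b converges to -4. The iterate converges to (-1, -4).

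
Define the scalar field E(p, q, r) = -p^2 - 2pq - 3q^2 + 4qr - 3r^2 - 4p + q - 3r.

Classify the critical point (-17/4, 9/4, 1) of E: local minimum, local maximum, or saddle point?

local maximum

The Hessian is constant: H = [[-2, -2, 0], [-2, -6, 4], [0, 4, -6]].
Leading principal minors: Δ₁ = -2, Δ₂ = 8, Δ₃ = -16.
The minors alternate sign starting negative (−, +, −), so H is negative definite: a local maximum.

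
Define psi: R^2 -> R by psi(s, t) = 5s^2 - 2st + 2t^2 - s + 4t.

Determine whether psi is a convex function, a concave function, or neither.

convex

psi is quadratic, so its Hessian is the constant matrix H = [[10, -2], [-2, 4]].
det(H) = 36, tr(H) = 14.
det(H) > 0 and tr(H) > 0, so H is positive definite everywhere: convex.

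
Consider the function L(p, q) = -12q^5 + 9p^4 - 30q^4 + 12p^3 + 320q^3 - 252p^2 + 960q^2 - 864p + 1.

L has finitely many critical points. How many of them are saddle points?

L separates as a function of p plus a function of q, so ∇L=0 decouples.
∂L/∂p = 36(p - 4)(p + 2)(p + 3) = 0 at p ∈ {-3, -2, 4}; ∂L/∂q = -60q(q - 4)(q + 2)(q + 4) = 0 at q ∈ {-4, -2, 0, 4}.
The Hessian is diagonal: diag(L_pp, L_qq). Second derivatives: L_pp(-3)=252, L_pp(-2)=-216, L_pp(4)=1512; L_qq(-4)=3840, L_qq(-2)=-1440, L_qq(0)=1920, L_qq(4)=-11520.
Saddle points occur where the two diagonal entries have opposite signs: (-3, -2), (-3, 4), (-2, -4), (-2, 0), (4, -2), (4, 4). Count: 6.

6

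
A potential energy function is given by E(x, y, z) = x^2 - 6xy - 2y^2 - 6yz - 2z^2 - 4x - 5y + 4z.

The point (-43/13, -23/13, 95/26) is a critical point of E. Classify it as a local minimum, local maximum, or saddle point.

saddle point

The Hessian is constant: H = [[2, -6, 0], [-6, -4, -6], [0, -6, -4]].
Leading principal minors: Δ₁ = 2, Δ₂ = -44, Δ₃ = 104.
The minors fit neither the all-positive nor the alternating-sign pattern, so H is indefinite: a saddle point.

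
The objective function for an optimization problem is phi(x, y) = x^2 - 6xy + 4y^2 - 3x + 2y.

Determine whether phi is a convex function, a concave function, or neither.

phi is quadratic, so its Hessian is the constant matrix H = [[2, -6], [-6, 8]].
det(H) = -20, tr(H) = 10.
det(H) < 0, so H is indefinite: neither convex nor concave.

neither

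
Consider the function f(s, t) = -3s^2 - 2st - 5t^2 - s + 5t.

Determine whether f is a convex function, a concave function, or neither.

f is quadratic, so its Hessian is the constant matrix H = [[-6, -2], [-2, -10]].
det(H) = 56, tr(H) = -16.
det(H) > 0 and tr(H) < 0, so H is negative definite everywhere: concave.

concave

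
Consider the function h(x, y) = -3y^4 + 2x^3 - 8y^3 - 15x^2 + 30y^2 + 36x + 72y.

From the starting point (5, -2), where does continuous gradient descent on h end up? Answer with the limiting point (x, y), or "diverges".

h is separable, so gradient descent decouples: x follows -∂h/∂x, y follows -∂h/∂y.
∂h/∂x = 6(x - 3)(x - 2); at x=5 this is 36, so x decreases.
∂h/∂y = -12(y - 2)(y + 1)(y + 3); at y=-2 this is -48, so y increases.
x converges to its nearest critical value 3 (a local min of the x-part); y converges to -1. The iterate converges to (3, -1).

(3, -1)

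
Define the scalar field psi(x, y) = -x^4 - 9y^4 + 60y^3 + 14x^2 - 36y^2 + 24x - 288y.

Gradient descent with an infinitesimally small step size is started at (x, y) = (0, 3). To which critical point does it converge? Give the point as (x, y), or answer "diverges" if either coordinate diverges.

psi is separable, so gradient descent decouples: x follows -∂psi/∂x, y follows -∂psi/∂y.
∂psi/∂x = -4(x - 3)(x + 1)(x + 2); at x=0 this is 24, so x decreases.
∂psi/∂y = -36(y - 4)(y - 2)(y + 1); at y=3 this is 144, so y decreases.
x converges to its nearest critical value -1 (a local min of the x-part); y converges to 2. The iterate converges to (-1, 2).

(-1, 2)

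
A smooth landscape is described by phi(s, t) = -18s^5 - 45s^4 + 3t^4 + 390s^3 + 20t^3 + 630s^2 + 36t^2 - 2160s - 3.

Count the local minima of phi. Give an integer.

4

phi separates as a function of s plus a function of t, so ∇phi=0 decouples.
∂phi/∂s = -90(s - 3)(s - 1)(s + 2)(s + 4) = 0 at s ∈ {-4, -2, 1, 3}; ∂phi/∂t = 12t(t + 2)(t + 3) = 0 at t ∈ {-3, -2, 0}.
The Hessian is diagonal: diag(phi_ss, phi_tt). Second derivatives: phi_ss(-4)=6300, phi_ss(-2)=-2700, phi_ss(1)=2700, phi_ss(3)=-6300; phi_tt(-3)=36, phi_tt(-2)=-24, phi_tt(0)=72.
Local minima occur where both diagonal entries positive: (-4, -3), (-4, 0), (1, -3), (1, 0). Count: 4.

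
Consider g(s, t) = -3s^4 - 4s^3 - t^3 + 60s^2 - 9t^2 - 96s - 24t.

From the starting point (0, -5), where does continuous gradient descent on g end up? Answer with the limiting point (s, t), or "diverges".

(1, -4)

g is separable, so gradient descent decouples: s follows -∂g/∂s, t follows -∂g/∂t.
∂g/∂s = -12(s - 2)(s - 1)(s + 4); at s=0 this is -96, so s increases.
∂g/∂t = -3(t + 2)(t + 4); at t=-5 this is -9, so t increases.
s converges to its nearest critical value 1 (a local min of the s-part); t converges to -4. The iterate converges to (1, -4).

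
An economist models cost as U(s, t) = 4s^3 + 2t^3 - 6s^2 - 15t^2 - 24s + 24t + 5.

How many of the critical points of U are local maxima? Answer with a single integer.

U separates as a function of s plus a function of t, so ∇U=0 decouples.
∂U/∂s = 12(s - 2)(s + 1) = 0 at s ∈ {-1, 2}; ∂U/∂t = 6(t - 4)(t - 1) = 0 at t ∈ {1, 4}.
The Hessian is diagonal: diag(U_ss, U_tt). Second derivatives: U_ss(-1)=-36, U_ss(2)=36; U_tt(1)=-18, U_tt(4)=18.
Local maxima occur where both diagonal entries negative: (-1, 1). Count: 1.

1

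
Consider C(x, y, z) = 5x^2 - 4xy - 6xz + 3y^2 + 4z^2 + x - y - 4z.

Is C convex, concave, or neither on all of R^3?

C is quadratic, so its Hessian is the constant matrix H = [[10, -4, -6], [-4, 6, 0], [-6, 0, 8]].
Leading principal minors: 10, 44, 136.
All positive ⇒ H ≻ 0 ⇒ convex.

convex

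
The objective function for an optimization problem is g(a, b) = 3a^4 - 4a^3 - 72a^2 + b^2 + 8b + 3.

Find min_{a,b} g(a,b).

g(a,b) separates as P(a) + Q(b) + 3, so its minimum is min P + min Q + 3.
P'(a) = 12a(a - 4)(a + 3) vanishes at a ∈ {-3, 0, 4}; Q'(b) = 2b + 8 vanishes at b ∈ {-4}.
Local minima of P (where P''>0): P(-3)=-297, P(4)=-640. Local minima of Q: Q(-4)=-16.
So the global minimum of g is P(4) + Q(-4) + 3 = -640 − 16 + 3 = -653, attained at (4, -4).

-653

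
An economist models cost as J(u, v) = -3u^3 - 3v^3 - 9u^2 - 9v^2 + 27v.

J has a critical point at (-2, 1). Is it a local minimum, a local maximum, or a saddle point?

The mixed partial ∂²J/∂u∂v is 0, so the Hessian at any point is diag(J_uu, J_vv) = diag(-18(u + 1), -18(v + 1)).
At (-2, 1): H = diag(18, -36).
The eigenvalues have opposite signs, so H is indefinite: a saddle point.

saddle point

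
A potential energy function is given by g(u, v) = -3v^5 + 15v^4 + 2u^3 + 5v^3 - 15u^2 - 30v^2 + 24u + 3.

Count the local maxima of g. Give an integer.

g separates as a function of u plus a function of v, so ∇g=0 decouples.
∂g/∂u = 6(u - 4)(u - 1) = 0 at u ∈ {1, 4}; ∂g/∂v = -15v(v - 4)(v - 1)(v + 1) = 0 at v ∈ {-1, 0, 1, 4}.
The Hessian is diagonal: diag(g_uu, g_vv). Second derivatives: g_uu(1)=-18, g_uu(4)=18; g_vv(-1)=150, g_vv(0)=-60, g_vv(1)=90, g_vv(4)=-900.
Local maxima occur where both diagonal entries negative: (1, 0), (1, 4). Count: 2.

2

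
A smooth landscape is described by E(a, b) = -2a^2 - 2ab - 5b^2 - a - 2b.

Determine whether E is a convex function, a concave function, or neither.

concave

E is quadratic, so its Hessian is the constant matrix H = [[-4, -2], [-2, -10]].
det(H) = 36, tr(H) = -14.
det(H) > 0 and tr(H) < 0, so H is negative definite everywhere: concave.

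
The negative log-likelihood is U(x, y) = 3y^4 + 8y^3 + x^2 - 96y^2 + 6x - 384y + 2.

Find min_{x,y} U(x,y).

U(x,y) separates as P(x) + Q(y) + 2, so its minimum is min P + min Q + 2.
P'(x) = 2x + 6 vanishes at x ∈ {-3}; Q'(y) = 12(y - 4)(y + 2)(y + 4) vanishes at y ∈ {-4, -2, 4}.
Local minima of P (where P''>0): P(-3)=-9. Local minima of Q: Q(-4)=256, Q(4)=-1792.
So the global minimum of U is P(-3) + Q(4) + 2 = -9 − 1792 + 2 = -1799, attained at (-3, 4).

-1799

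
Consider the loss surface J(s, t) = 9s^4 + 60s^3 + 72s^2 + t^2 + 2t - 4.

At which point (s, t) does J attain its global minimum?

J(s,t) separates as P(s) + Q(t) − 4, so its minimum is min P + min Q − 4.
P'(s) = 36s(s + 1)(s + 4) vanishes at s ∈ {-4, -1, 0}; Q'(t) = 2(t + 1) vanishes at t ∈ {-1}.
Local minima of P (where P''>0): P(-4)=-384, P(0)=0. Local minima of Q: Q(-1)=-1.
So the global minimum of J is P(-4) + Q(-1) − 4 = -384 − 1 − 4 = -389, attained at (-4, -1).

(-4, -1)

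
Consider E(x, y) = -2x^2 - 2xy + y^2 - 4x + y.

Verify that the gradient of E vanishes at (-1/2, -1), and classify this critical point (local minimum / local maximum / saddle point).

∇E = (-4x - 2y - 4, -2x + 2y + 1); substituting (-1/2, -1) gives ∇E = (0, 0), so (-1/2, -1) is indeed a critical point.
The Hessian of E is constant: H = [[-4, -2], [-2, 2]].
det(H) = (-4)·2 − (-2)² = -12.
Since det(H) < 0, H is indefinite and the critical point is a saddle point.

saddle point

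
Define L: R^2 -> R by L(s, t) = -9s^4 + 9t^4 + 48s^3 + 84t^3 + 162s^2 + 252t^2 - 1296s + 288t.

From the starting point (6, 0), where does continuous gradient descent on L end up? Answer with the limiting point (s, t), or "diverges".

L is separable, so gradient descent decouples: s follows -∂L/∂s, t follows -∂L/∂t.
∂L/∂s = -36(s - 4)(s - 3)(s + 3); at s=6 this is -1944, so s increases.
∂L/∂t = 36(t + 1)(t + 2)(t + 4); at t=0 this is 288, so t decreases.
The s-coordinate has no critical point in that direction and runs off to infinity.

diverges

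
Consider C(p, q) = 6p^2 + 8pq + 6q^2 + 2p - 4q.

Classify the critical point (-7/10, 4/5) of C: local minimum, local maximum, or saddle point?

local minimum

The Hessian of C is constant: H = [[12, 8], [8, 12]].
det(H) = 12·12 − 8² = 80.
det(H) > 0 and tr(H) = 24 > 0, so H is positive definite and the point is a local minimum.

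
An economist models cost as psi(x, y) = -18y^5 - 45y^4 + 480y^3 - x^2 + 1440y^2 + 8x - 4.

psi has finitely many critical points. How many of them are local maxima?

2

psi separates as a function of x plus a function of y, so ∇psi=0 decouples.
∂psi/∂x = -2(x - 4) = 0 at x ∈ {4}; ∂psi/∂y = -90y(y - 4)(y + 2)(y + 4) = 0 at y ∈ {-4, -2, 0, 4}.
The Hessian is diagonal: diag(psi_xx, psi_yy). Second derivatives: psi_xx(4)=-2; psi_yy(-4)=5760, psi_yy(-2)=-2160, psi_yy(0)=2880, psi_yy(4)=-17280.
Local maxima occur where both diagonal entries negative: (4, -2), (4, 4). Count: 2.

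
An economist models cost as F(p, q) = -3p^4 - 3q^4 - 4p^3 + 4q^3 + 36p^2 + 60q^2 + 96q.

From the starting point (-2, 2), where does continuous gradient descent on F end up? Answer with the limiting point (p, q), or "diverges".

(0, -1)

F is separable, so gradient descent decouples: p follows -∂F/∂p, q follows -∂F/∂q.
∂F/∂p = -12p(p - 2)(p + 3); at p=-2 this is -96, so p increases.
∂F/∂q = -12(q - 4)(q + 1)(q + 2); at q=2 this is 288, so q decreases.
p converges to its nearest critical value 0 (a local min of the p-part); q converges to -1. The iterate converges to (0, -1).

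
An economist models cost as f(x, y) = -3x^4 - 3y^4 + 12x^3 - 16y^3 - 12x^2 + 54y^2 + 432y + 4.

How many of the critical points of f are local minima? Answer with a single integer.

f separates as a function of x plus a function of y, so ∇f=0 decouples.
∂f/∂x = -12x(x - 2)(x - 1) = 0 at x ∈ {0, 1, 2}; ∂f/∂y = -12(y - 3)(y + 3)(y + 4) = 0 at y ∈ {-4, -3, 3}.
The Hessian is diagonal: diag(f_xx, f_yy). Second derivatives: f_xx(0)=-24, f_xx(1)=12, f_xx(2)=-24; f_yy(-4)=-84, f_yy(-3)=72, f_yy(3)=-504.
Local minima occur where both diagonal entries positive: (1, -3). Count: 1.

1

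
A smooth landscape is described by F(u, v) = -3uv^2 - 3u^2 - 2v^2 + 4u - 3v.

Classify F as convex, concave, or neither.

neither

The term -3uv^2 is cubic, so the Hessian is not constant.
∂²F/∂v² = -6u - 4, which takes both signs as u varies (negative for sufficiently large u). A diagonal entry of the Hessian changing sign means the Hessian is neither positive- nor negative-semidefinite on all of R^2.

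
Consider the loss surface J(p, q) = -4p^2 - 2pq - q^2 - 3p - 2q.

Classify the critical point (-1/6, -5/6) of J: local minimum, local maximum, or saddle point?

The Hessian of J is constant: H = [[-8, -2], [-2, -2]].
det(H) = (-8)·(-2) − (-2)² = 12.
det(H) > 0 and tr(H) = -10 < 0, so H is negative definite and the point is a local maximum.

local maximum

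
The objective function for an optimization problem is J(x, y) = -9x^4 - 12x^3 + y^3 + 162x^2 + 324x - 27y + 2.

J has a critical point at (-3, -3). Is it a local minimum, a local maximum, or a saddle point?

The mixed partial ∂²J/∂x∂y is 0, so the Hessian at any point is diag(J_xx, J_yy) = diag(36(-3x^2 - 2x + 9), 6y).
At (-3, -3): H = diag(-432, -18).
Both eigenvalues are negative, so H is negative definite: a local maximum.

local maximum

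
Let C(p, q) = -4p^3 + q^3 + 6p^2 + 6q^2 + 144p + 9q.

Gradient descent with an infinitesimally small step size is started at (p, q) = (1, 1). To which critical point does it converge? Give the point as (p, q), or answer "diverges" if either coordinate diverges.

(-3, -1)

C is separable, so gradient descent decouples: p follows -∂C/∂p, q follows -∂C/∂q.
∂C/∂p = -12(p - 4)(p + 3); at p=1 this is 144, so p decreases.
∂C/∂q = 3(q + 1)(q + 3); at q=1 this is 24, so q decreases.
p converges to its nearest critical value -3 (a local min of the p-part); q converges to -1. The iterate converges to (-3, -1).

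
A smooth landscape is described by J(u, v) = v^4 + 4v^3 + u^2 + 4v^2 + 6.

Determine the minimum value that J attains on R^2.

J(u,v) separates as P(u) + Q(v) + 6, so its minimum is min P + min Q + 6.
P'(u) = 2u vanishes at u ∈ {0}; Q'(v) = 4v(v + 1)(v + 2) vanishes at v ∈ {-2, -1, 0}.
Local minima of P (where P''>0): P(0)=0. Local minima of Q: Q(-2)=0, Q(0)=0.
So the global minimum of J is P(0) + Q(-2) + 6 = 0 + 0 + 6 = 6, attained at (0, -2).

6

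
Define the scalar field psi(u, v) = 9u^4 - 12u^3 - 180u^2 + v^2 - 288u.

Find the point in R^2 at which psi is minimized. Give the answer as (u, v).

psi(u,v) separates as P(u) + Q(v), so its minimum is min P + min Q.
P'(u) = 36(u - 4)(u + 1)(u + 2) vanishes at u ∈ {-2, -1, 4}; Q'(v) = 2v vanishes at v ∈ {0}.
Local minima of P (where P''>0): P(-2)=96, P(4)=-2496. Local minima of Q: Q(0)=0.
So the global minimum of psi is P(4) + Q(0) = -2496 + 0 = -2496, attained at (4, 0).

(4, 0)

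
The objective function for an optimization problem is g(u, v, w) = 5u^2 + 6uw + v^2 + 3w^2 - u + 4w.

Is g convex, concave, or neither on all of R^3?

g is quadratic, so its Hessian is the constant matrix H = [[10, 0, 6], [0, 2, 0], [6, 0, 6]].
Leading principal minors: 10, 20, 48.
All positive ⇒ H ≻ 0 ⇒ convex.

convex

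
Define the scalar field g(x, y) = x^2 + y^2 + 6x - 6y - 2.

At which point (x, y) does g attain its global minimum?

(-3, 3)

g(x,y) separates as P(x) + Q(y) − 2, so its minimum is min P + min Q − 2.
P'(x) = 2x + 6 vanishes at x ∈ {-3}; Q'(y) = 2y - 6 vanishes at y ∈ {3}.
Local minima of P (where P''>0): P(-3)=-9. Local minima of Q: Q(3)=-9.
So the global minimum of g is P(-3) + Q(3) − 2 = -9 − 9 − 2 = -20, attained at (-3, 3).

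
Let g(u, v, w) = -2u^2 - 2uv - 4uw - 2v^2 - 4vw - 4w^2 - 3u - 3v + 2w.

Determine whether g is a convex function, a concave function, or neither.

concave

g is quadratic, so its Hessian is the constant matrix H = [[-4, -2, -4], [-2, -4, -4], [-4, -4, -8]].
Leading principal minors: -4, 12, -32.
Signs alternate −, +, − ⇒ H ≺ 0 ⇒ concave.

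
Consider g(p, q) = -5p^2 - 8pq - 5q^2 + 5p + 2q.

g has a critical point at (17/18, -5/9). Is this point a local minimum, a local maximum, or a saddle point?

The Hessian of g is constant: H = [[-10, -8], [-8, -10]].
det(H) = (-10)·(-10) − (-8)² = 36.
det(H) > 0 and tr(H) = -20 < 0, so H is negative definite and the point is a local maximum.

local maximum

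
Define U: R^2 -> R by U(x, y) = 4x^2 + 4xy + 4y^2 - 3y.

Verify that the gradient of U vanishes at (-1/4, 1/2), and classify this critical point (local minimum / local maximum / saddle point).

∇U = (8x + 4y, 4x + 8y - 3); substituting (-1/4, 1/2) gives ∇U = (0, 0), so (-1/4, 1/2) is indeed a critical point.
The Hessian of U is constant: H = [[8, 4], [4, 8]].
det(H) = 8·8 − 4² = 48.
det(H) > 0 and tr(H) = 16 > 0, so H is positive definite and the point is a local minimum.

local minimum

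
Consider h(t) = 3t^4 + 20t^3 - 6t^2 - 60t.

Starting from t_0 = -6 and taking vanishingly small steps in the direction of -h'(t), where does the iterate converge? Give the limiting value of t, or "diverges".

-5

h'(t) = 12(t - 1)(t + 1)(t + 5), so h'(-6) = -420.
Gradient descent moves in the -h' direction, i.e. t is increasing.
The nearest critical point in that direction is t = -5, where h'' = 288 > 0 (a local minimum). The iterate converges there.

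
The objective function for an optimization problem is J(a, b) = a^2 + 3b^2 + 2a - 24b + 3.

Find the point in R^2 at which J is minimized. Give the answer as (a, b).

J(a,b) separates as P(a) + Q(b) + 3, so its minimum is min P + min Q + 3.
P'(a) = 2a + 2 vanishes at a ∈ {-1}; Q'(b) = 6b - 24 vanishes at b ∈ {4}.
Local minima of P (where P''>0): P(-1)=-1. Local minima of Q: Q(4)=-48.
So the global minimum of J is P(-1) + Q(4) + 3 = -1 − 48 + 3 = -46, attained at (-1, 4).

(-1, 4)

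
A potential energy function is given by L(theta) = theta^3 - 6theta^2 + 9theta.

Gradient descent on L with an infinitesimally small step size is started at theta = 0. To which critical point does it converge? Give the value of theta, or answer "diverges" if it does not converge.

L'(theta) = 3(theta - 3)(theta - 1), so L'(0) = 9.
Gradient descent moves in the -L' direction, i.e. theta is decreasing.
There is no critical point below theta=0, and L' keeps the same sign, so the iterate runs off to −∞.

diverges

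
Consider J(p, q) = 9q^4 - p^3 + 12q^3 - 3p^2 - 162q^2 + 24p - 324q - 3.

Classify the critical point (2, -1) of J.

The mixed partial ∂²J/∂p∂q is 0, so the Hessian at any point is diag(J_pp, J_qq) = diag(-6(p + 1), 36(3q^2 + 2q - 9)).
At (2, -1): H = diag(-18, -288).
Both eigenvalues are negative, so H is negative definite: a local maximum.

local maximum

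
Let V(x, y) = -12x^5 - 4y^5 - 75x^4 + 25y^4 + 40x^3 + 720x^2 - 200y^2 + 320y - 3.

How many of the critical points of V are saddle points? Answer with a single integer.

8

V separates as a function of x plus a function of y, so ∇V=0 decouples.
∂V/∂x = -60x(x - 2)(x + 3)(x + 4) = 0 at x ∈ {-4, -3, 0, 2}; ∂V/∂y = -20(y - 4)(y - 2)(y - 1)(y + 2) = 0 at y ∈ {-2, 1, 2, 4}.
The Hessian is diagonal: diag(V_xx, V_yy). Second derivatives: V_xx(-4)=1440, V_xx(-3)=-900, V_xx(0)=1440, V_xx(2)=-3600; V_yy(-2)=1440, V_yy(1)=-180, V_yy(2)=160, V_yy(4)=-720.
Saddle points occur where the two diagonal entries have opposite signs: (-4, 1), (-4, 4), (-3, -2), (-3, 2), (0, 1), (0, 4), (2, -2), (2, 2). Count: 8.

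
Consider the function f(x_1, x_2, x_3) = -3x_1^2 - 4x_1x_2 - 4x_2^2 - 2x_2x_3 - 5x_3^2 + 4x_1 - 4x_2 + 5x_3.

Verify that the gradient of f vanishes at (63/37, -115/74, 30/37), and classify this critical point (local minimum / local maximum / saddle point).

∇f = (-6x_1 - 4x_2 + 4, -4x_1 - 8x_2 - 2x_3 - 4, -2x_2 - 10x_3 + 5); substituting (63/37, -115/74, 30/37) gives ∇f = (0, 0, 0), so (63/37, -115/74, 30/37) is indeed a critical point.
The Hessian is constant: H = [[-6, -4, 0], [-4, -8, -2], [0, -2, -10]].
Leading principal minors: Δ₁ = -6, Δ₂ = 32, Δ₃ = -296.
The minors alternate sign starting negative (−, +, −), so H is negative definite: a local maximum.

local maximum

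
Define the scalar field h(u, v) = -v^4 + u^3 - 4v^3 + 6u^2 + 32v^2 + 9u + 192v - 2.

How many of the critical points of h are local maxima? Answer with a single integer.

h separates as a function of u plus a function of v, so ∇h=0 decouples.
∂h/∂u = 3(u + 1)(u + 3) = 0 at u ∈ {-3, -1}; ∂h/∂v = -4(v - 4)(v + 3)(v + 4) = 0 at v ∈ {-4, -3, 4}.
The Hessian is diagonal: diag(h_uu, h_vv). Second derivatives: h_uu(-3)=-6, h_uu(-1)=6; h_vv(-4)=-32, h_vv(-3)=28, h_vv(4)=-224.
Local maxima occur where both diagonal entries negative: (-3, -4), (-3, 4). Count: 2.

2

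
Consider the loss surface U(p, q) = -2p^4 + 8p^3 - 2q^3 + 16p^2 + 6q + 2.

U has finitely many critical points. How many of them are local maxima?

2

U separates as a function of p plus a function of q, so ∇U=0 decouples.
∂U/∂p = -8p(p - 4)(p + 1) = 0 at p ∈ {-1, 0, 4}; ∂U/∂q = -6(q - 1)(q + 1) = 0 at q ∈ {-1, 1}.
The Hessian is diagonal: diag(U_pp, U_qq). Second derivatives: U_pp(-1)=-40, U_pp(0)=32, U_pp(4)=-160; U_qq(-1)=12, U_qq(1)=-12.
Local maxima occur where both diagonal entries negative: (-1, 1), (4, 1). Count: 2.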